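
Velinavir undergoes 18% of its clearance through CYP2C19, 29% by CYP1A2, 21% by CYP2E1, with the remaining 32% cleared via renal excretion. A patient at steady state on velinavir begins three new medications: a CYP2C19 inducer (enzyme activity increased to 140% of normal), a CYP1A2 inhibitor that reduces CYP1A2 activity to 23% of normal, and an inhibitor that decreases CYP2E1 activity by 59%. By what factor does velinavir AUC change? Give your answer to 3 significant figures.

CYP2C19: 0.18 × 1.4 = 0.252
CYP1A2: 0.29 × 0.23 = 0.0667
CYP2E1: 0.21 × 0.41 = 0.0861
Other: 0.32 (unchanged)
CL_new/CL_old = 0.252 + 0.0667 + 0.0861 + 0.32 = 0.7248.
Net AUC ratio = 1 / 0.7248 = 1.38.

1.38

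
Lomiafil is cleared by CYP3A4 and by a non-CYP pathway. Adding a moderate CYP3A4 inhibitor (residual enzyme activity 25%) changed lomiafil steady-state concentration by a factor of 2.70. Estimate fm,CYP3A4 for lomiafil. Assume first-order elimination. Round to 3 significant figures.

0.840

Call the CYP3A4 fraction fm. After the interaction, CL_new/CL_old = fm × 0.25 + (1 − fm).
Steady-state concentration ratio = 1 / (new CL fraction), so new CL fraction = 1 / 2.70 = 0.3704.
fm × 0.25 + 1 − fm = 0.3704  ⇒  fm × (0.25 − 1) = −0.6296  ⇒  fm = 0.840.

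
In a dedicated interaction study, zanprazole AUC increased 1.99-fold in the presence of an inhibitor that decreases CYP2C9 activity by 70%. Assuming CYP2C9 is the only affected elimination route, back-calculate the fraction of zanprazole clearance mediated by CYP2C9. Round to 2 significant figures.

Call the CYP2C9 fraction fm. After the interaction, CL_new/CL_old = fm × 0.3 + (1 − fm).
AUC ratio = 1 / (new CL fraction), so new CL fraction = 1 / 1.99 = 0.5025.
fm × 0.3 + 1 − fm = 0.5025  ⇒  fm × (0.3 − 1) = −0.4975  ⇒  fm = 0.71.

0.71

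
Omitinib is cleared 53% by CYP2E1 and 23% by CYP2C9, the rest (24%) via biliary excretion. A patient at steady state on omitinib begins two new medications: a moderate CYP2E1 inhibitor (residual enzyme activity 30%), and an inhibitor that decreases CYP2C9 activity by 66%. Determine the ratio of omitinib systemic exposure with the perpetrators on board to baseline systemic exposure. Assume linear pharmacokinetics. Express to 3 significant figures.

2.10

The CYP2E1 pathway (53% of clearance) is reduced to 0.3× activity: 0.53 × 0.3 = 0.159.
The CYP2C9 pathway (23% of clearance) drops to 0.34× activity: 0.23 × 0.34 = 0.0782.
The remaining 24% of clearance is unaffected.
Relative clearance = 0.159 + 0.0782 + 0.24 = 0.4772.
Net systemic exposure ratio = 1 / 0.4772 = 2.10.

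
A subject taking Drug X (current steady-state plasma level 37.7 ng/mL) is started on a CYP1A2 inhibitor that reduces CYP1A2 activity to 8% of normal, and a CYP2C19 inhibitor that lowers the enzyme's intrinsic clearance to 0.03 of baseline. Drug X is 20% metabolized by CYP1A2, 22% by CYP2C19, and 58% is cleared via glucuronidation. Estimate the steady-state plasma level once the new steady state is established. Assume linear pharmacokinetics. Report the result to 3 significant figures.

62.6 ng/mL

The CYP1A2 pathway (20% of clearance) falls to 0.08× activity: 0.2 × 0.08 = 0.016.
The CYP2C19 pathway (22% of clearance) drops to 0.03× activity: 0.22 × 0.03 = 0.0066.
The remaining 58% of clearance is unaffected.
Relative clearance = 0.016 + 0.0066 + 0.58 = 0.6026.
Steady-state plasma level ∝ 1/CL: new value = 37.7 / 0.6026 = 62.6 ng/mL.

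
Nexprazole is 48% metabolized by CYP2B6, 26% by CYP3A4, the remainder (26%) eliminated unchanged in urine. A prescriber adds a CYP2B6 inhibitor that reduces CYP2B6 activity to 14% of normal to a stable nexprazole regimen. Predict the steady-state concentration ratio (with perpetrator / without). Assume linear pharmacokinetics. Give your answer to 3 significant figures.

1.70

The CYP2B6 pathway (48% of clearance) falls to 0.14× activity: 0.48 × 0.14 = 0.0672.
CYP3A4 (26%) and the residual 26% are unaffected.
CL_new/CL_old = 0.0672 + 0.26 + 0.26 = 0.5872.
Steady-state concentration is inversely proportional to clearance, so the fold-change is 1 / 0.5872 = 1.70.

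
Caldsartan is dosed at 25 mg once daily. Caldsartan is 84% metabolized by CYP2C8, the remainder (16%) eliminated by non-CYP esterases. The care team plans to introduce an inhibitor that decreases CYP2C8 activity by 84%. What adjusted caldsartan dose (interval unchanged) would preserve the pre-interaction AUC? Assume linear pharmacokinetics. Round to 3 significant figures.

7.36 mg

CYP2C8: 0.84 × 0.16 = 0.1344
Other: 0.16 (unchanged)
Relative clearance = 0.1344 + 0.16 = 0.2944.
Css,avg = (dose rate)/CL, so holding Css fixed requires dose ∝ CL: 25 × 0.2944 = 7.36 mg.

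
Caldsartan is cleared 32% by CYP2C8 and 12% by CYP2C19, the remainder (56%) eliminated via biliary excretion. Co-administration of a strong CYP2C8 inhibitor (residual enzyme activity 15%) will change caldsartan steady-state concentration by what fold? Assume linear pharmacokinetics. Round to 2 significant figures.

1.4

The CYP2C8 pathway (32% of clearance) is reduced to 0.15× activity: 0.32 × 0.15 = 0.048.
CYP2C19 (12%) and the residual 56% are unaffected.
Relative clearance = 0.048 + 0.12 + 0.56 = 0.728.
Steady-state concentration is inversely proportional to clearance, so the fold-change is 1 / 0.728 = 1.4.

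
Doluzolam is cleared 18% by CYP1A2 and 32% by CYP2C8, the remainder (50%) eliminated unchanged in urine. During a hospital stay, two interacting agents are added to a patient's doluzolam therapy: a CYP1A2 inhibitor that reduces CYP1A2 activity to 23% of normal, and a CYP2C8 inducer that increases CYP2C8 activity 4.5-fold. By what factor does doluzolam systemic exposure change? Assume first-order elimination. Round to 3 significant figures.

The CYP1A2 pathway (18% of clearance) falls to 0.23× activity: 0.18 × 0.23 = 0.0414.
The CYP2C8 pathway (32% of clearance) rises to 4.5× activity: 0.32 × 4.5 = 1.44.
The remaining 50% of clearance is unaffected.
CL_new/CL_old = 0.0414 + 1.44 + 0.5 = 1.9814.
Net systemic exposure ratio = 1 / 1.9814 = 0.505.

0.505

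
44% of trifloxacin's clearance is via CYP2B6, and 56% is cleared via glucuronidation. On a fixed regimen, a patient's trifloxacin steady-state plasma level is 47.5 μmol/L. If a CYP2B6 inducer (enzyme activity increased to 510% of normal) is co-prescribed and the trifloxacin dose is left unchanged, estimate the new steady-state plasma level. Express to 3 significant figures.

16.9 μmol/L

CYP2B6: 0.44 × 5.1 = 2.244
Other: 0.56 (unchanged)
CL_new/CL_old = 2.244 + 0.56 = 2.804.
With dosing unchanged, steady-state plasma level scales as 1/CL: 47.5 / 2.804 = 16.9 μmol/L.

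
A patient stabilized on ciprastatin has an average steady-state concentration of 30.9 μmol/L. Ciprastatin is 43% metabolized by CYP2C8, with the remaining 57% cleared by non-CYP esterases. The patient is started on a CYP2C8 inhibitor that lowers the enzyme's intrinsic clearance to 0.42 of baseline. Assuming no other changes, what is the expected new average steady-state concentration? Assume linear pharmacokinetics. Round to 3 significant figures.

41.2 μmol/L

CYP2C8: 0.43 × 0.42 = 0.1806
Other: 0.57 (unchanged)
Relative clearance = 0.1806 + 0.57 = 0.7506.
New average steady-state concentration = baseline ÷ relative clearance = 30.9 / 0.7506 = 41.2 μmol/L.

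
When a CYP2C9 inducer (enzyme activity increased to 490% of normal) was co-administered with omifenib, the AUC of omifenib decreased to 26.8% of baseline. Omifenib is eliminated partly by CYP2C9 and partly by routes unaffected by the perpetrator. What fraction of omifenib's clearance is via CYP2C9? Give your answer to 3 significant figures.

Write x for the fraction cleared via CYP2C9. The observed AUC change means clearance rose to 1/0.268 = 3.731 of baseline.
Only the CYP2C9 route changed, so 3.731 = x·4.9 + (1 − x), giving x = 0.700.

0.700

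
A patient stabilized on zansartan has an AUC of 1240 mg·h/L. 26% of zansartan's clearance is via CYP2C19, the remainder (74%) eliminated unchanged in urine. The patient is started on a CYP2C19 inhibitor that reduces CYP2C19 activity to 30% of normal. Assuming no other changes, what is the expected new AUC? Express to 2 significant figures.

1.5 × 10³ mg·h/L

The CYP2C19 pathway (26% of clearance) drops to 0.3× activity: 0.26 × 0.3 = 0.078.
Non-CYP routes (74%) are unchanged.
Relative clearance = 0.078 + 0.74 = 0.818.
AUC ∝ 1/CL, so new value = 1240 / 0.818 = 1.5 × 10³ mg·h/L.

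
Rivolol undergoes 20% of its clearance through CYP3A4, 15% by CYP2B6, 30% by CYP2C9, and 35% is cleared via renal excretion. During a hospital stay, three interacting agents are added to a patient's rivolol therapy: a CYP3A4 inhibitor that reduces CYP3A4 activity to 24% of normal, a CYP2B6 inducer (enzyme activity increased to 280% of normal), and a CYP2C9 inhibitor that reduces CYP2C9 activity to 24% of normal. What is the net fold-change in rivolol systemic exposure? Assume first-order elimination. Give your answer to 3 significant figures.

1.12

The CYP3A4 pathway (20% of clearance) is reduced to 0.24× activity: 0.2 × 0.24 = 0.048.
The CYP2B6 pathway (15% of clearance) rises to 2.8× activity: 0.15 × 2.8 = 0.42.
The CYP2C9 pathway (30% of clearance) drops to 0.24× activity: 0.3 × 0.24 = 0.072.
The remaining 35% of clearance is unaffected.
Relative clearance = 0.048 + 0.42 + 0.072 + 0.35 = 0.89.
Systemic exposure ∝ 1/CL: fold-change = 1 / 0.89 = 1.12.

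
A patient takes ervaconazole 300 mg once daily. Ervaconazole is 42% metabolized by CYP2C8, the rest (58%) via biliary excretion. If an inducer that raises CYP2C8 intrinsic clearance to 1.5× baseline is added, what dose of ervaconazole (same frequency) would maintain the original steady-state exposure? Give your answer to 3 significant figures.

363 mg

The CYP2C8 pathway (42% of clearance) rises to 1.5× activity: 0.42 × 1.5 = 0.63.
Non-CYP routes (58%) are unchanged.
Relative clearance = 0.63 + 0.58 = 1.21.
Exposure is unchanged when dose changes in proportion to clearance. New dose = 300 mg × 1.21 = 363 mg.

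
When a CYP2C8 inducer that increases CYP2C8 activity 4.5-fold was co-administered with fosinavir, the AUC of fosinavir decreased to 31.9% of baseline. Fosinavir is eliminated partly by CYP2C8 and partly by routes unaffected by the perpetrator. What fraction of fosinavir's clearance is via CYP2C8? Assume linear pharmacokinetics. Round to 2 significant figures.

0.61

Let x = fm,CYP2C8. Because AUC ∝ 1/CL, relative clearance rose to 1/0.319 = 3.135.
Setting x·4.5 + (1 − x) = 3.135 and solving: x = (3.135 − 1)/(4.5 − 1) = 0.61.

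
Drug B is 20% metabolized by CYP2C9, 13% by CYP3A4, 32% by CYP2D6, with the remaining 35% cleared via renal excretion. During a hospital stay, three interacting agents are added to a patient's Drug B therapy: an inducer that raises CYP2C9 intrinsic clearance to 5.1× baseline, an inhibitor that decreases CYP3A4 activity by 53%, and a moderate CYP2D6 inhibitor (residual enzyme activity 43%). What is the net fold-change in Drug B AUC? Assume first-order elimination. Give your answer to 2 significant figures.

0.64

The CYP2C9 pathway (20% of clearance) increases to 5.1× activity: 0.2 × 5.1 = 1.02.
The CYP3A4 pathway (13% of clearance) falls to 0.47× activity: 0.13 × 0.47 = 0.0611.
The CYP2D6 pathway (32% of clearance) falls to 0.43× activity: 0.32 × 0.43 = 0.1376.
The remaining 35% of clearance is unaffected.
New clearance relative to baseline: 1.02 + 0.0611 + 0.1376 + 0.35 = 1.5687.
Because AUC varies inversely with clearance, the combined effect is 1 / 1.5687 = 0.64.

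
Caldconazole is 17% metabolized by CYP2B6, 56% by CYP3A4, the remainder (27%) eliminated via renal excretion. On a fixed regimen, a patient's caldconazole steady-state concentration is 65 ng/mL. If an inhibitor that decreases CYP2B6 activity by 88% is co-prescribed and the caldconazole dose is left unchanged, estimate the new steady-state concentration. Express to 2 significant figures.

The CYP2B6 pathway (17% of clearance) is reduced to 0.12× activity: 0.17 × 0.12 = 0.0204.
CYP3A4 (56%) and the residual 27% are unaffected.
CL_new/CL_old = 0.0204 + 0.56 + 0.27 = 0.8504.
With dosing unchanged, steady-state concentration scales as 1/CL: 65 / 0.8504 = 76 ng/mL.

76 ng/mL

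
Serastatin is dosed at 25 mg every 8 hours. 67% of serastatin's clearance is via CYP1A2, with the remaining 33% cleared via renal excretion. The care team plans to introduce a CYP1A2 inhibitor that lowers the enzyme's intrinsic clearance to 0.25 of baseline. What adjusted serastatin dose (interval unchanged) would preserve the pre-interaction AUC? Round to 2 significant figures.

CYP1A2: 0.67 × 0.25 = 0.1675
Other: 0.33 (unchanged)
CL_new/CL_old = 0.1675 + 0.33 = 0.4975.
Css,avg = (dose rate)/CL, so holding Css fixed requires dose ∝ CL: 25 × 0.4975 = 12 mg.

12 mg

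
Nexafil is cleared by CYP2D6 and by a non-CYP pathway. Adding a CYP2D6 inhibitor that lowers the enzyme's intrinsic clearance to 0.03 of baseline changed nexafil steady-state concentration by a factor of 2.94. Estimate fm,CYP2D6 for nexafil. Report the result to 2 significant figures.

Write x for the fraction cleared via CYP2D6. The observed steady-state concentration change means clearance fell to 1/2.94 = 0.3401 of baseline.
Setting x·0.03 + (1 − x) = 0.3401 and solving: x = (0.3401 − 1)/(0.03 − 1) = 0.68.

0.68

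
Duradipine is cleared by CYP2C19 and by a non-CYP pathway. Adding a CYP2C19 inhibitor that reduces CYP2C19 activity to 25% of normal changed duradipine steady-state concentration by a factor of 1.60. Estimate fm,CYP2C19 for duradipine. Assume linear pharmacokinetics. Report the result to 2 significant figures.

0.50

Let fm be the CYP2C19 fraction. New clearance relative to baseline = fm × 0.25 + (1 − fm).
Steady-state concentration ratio = 1 / (new CL fraction), so new CL fraction = 1 / 1.60 = 0.625.
fm × 0.25 + 1 − fm = 0.625  ⇒  fm × (0.25 − 1) = −0.375  ⇒  fm = 0.50.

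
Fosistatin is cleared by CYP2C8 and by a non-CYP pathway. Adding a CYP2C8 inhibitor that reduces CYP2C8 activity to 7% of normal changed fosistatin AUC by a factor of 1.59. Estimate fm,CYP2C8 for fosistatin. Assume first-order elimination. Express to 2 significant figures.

Call the CYP2C8 fraction fm. After the interaction, CL_new/CL_old = fm × 0.07 + (1 − fm).
AUC ratio = 1 / (new CL fraction), so new CL fraction = 1 / 1.59 = 0.6289.
fm × 0.07 + 1 − fm = 0.6289  ⇒  fm × (0.07 − 1) = −0.3711  ⇒  fm = 0.40.

0.40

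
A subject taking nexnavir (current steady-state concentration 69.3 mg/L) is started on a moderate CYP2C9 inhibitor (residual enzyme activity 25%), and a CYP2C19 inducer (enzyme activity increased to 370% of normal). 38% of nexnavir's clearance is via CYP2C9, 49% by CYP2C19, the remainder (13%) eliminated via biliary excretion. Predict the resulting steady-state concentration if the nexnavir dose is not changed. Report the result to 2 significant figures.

CYP2C9: 0.38 × 0.25 = 0.095
CYP2C19: 0.49 × 3.7 = 1.813
Other: 0.13 (unchanged)
CL_new/CL_old = 0.095 + 1.813 + 0.13 = 2.038.
New steady-state concentration = 69.3 / 2.038 = 34 mg/L (concentration scales inversely with clearance).

34 mg/L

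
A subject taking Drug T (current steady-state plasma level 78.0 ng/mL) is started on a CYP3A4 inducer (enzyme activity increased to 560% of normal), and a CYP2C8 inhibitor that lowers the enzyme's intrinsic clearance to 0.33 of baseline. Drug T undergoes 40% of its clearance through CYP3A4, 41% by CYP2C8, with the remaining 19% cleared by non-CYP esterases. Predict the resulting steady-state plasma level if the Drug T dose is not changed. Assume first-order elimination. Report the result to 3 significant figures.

The CYP3A4 pathway (40% of clearance) rises to 5.6× activity: 0.4 × 5.6 = 2.24.
The CYP2C8 pathway (41% of clearance) falls to 0.33× activity: 0.41 × 0.33 = 0.1353.
The remaining 19% of clearance is unaffected.
Relative clearance = 2.24 + 0.1353 + 0.19 = 2.5653.
Dividing the baseline by the relative clearance: 78.0 / 2.5653 = 30.4 ng/mL.

30.4 ng/mL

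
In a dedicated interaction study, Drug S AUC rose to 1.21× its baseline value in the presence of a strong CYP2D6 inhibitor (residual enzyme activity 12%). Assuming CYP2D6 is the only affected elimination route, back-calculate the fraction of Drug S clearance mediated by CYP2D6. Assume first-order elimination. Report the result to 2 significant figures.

CL'/CL = 1 / 1.21 = 0.8264
0.12·fm + (1 − fm) = 0.8264
fm = (0.8264 − 1) / (0.12 − 1) = 0.20

0.20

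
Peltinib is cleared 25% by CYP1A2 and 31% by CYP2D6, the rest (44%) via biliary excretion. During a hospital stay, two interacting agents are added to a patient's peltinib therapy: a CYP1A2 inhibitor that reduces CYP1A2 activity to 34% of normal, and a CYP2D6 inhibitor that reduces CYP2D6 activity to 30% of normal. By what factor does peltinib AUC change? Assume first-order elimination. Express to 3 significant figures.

1.62

CYP1A2: 0.25 × 0.34 = 0.085
CYP2D6: 0.31 × 0.3 = 0.093
Other: 0.44 (unchanged)
CL_new/CL_old = 0.085 + 0.093 + 0.44 = 0.618.
Because AUC varies inversely with clearance, the combined effect is 1 / 0.618 = 1.62.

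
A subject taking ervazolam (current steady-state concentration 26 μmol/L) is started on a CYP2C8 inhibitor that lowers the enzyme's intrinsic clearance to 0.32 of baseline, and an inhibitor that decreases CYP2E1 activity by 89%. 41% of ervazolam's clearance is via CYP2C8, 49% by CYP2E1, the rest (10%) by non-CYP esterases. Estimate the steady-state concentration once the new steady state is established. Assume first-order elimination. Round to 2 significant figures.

91 μmol/L

CYP2C8: 0.41 × 0.32 = 0.1312
CYP2E1: 0.49 × 0.11 = 0.0539
Other: 0.1 (unchanged)
Relative clearance = 0.1312 + 0.0539 + 0.1 = 0.2851.
New steady-state concentration = 26 / 0.2851 = 91 μmol/L (concentration scales inversely with clearance).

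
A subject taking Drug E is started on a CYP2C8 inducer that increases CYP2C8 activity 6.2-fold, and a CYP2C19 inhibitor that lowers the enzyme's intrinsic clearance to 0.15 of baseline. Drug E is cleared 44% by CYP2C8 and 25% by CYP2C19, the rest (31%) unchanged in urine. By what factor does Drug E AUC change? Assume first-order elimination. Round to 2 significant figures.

0.33

The CYP2C8 pathway (44% of clearance) increases to 6.2× activity: 0.44 × 6.2 = 2.728.
The CYP2C19 pathway (25% of clearance) is reduced to 0.15× activity: 0.25 × 0.15 = 0.0375.
Non-CYP routes (31%) are unchanged.
Relative clearance = 2.728 + 0.0375 + 0.31 = 3.0755.
Because AUC varies inversely with clearance, the combined effect is 1 / 3.0755 = 0.33.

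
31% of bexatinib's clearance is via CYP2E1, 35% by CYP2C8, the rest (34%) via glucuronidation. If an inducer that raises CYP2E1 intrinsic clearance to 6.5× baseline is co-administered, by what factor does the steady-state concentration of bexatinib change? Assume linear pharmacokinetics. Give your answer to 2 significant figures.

CYP2E1: 0.31 × 6.5 = 2.015
CYP2C8: 0.35 (unchanged)
Other: 0.34 (unchanged)
Relative clearance = 2.015 + 0.35 + 0.34 = 2.705.
Steady-state concentration ratio = CL_old/CL_new = 1 / 2.705 = 0.37.

0.37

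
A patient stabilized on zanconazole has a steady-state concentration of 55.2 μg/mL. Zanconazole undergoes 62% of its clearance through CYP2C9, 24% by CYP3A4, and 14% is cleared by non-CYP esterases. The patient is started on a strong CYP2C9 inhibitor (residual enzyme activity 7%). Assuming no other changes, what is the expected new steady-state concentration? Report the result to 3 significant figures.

130 μg/mL

The CYP2C9 pathway (62% of clearance) drops to 0.07× activity: 0.62 × 0.07 = 0.0434.
CYP3A4 (24%) and the residual 14% are unaffected.
Relative clearance = 0.0434 + 0.24 + 0.14 = 0.4234.
Steady-state concentration ∝ 1/CL, so new value = 55.2 / 0.4234 = 130 μg/mL.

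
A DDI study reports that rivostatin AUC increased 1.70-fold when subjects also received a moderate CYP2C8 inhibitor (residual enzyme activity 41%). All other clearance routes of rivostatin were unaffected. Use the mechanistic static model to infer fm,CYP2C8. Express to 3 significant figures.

Call the CYP2C8 fraction fm. After the interaction, CL_new/CL_old = fm × 0.41 + (1 − fm).
AUC ratio = 1 / (new CL fraction), so new CL fraction = 1 / 1.70 = 0.5882.
fm × 0.41 + 1 − fm = 0.5882  ⇒  fm × (0.41 − 1) = −0.4118  ⇒  fm = 0.698.

0.698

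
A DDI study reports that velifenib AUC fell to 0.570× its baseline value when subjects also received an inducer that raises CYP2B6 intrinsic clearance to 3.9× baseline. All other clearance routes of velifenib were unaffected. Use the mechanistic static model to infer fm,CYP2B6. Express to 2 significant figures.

0.26

Let x = fm,CYP2B6. Because AUC ∝ 1/CL, relative clearance rose to 1/0.570 = 1.754.
Only the CYP2B6 route changed, so 1.754 = x·3.9 + (1 − x), giving x = 0.26.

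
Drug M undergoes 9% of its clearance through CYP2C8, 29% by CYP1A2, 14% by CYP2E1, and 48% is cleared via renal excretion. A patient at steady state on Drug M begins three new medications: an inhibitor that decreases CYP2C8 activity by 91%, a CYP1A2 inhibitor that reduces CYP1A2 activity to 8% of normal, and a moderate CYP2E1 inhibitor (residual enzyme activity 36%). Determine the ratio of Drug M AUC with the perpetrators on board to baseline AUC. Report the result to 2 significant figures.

1.8

CYP2C8: 0.09 × 0.09 = 0.0081
CYP1A2: 0.29 × 0.08 = 0.0232
CYP2E1: 0.14 × 0.36 = 0.0504
Other: 0.48 (unchanged)
New clearance relative to baseline: 0.0081 + 0.0232 + 0.0504 + 0.48 = 0.5617.
AUC ∝ 1/CL: fold-change = 1 / 0.5617 = 1.8.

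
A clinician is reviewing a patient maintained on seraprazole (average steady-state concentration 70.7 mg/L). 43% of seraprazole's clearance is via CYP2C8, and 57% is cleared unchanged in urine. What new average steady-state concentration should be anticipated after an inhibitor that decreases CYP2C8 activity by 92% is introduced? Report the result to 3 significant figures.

117 mg/L

CYP2C8: 0.43 × 0.08 = 0.0344
Other: 0.57 (unchanged)
CL_new/CL_old = 0.0344 + 0.57 = 0.6044.
New average steady-state concentration = baseline ÷ relative clearance = 70.7 / 0.6044 = 117 mg/L.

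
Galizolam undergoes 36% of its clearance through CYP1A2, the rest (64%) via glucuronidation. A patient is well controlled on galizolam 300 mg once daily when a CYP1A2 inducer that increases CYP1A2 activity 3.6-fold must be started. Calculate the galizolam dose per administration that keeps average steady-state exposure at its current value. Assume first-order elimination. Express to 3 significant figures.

The CYP1A2 pathway (36% of clearance) increases to 3.6× activity: 0.36 × 3.6 = 1.296.
Non-CYP routes (64%) are unchanged.
CL_new/CL_old = 1.296 + 0.64 = 1.936.
To maintain the same steady-state level, dose must scale with clearance: new dose = 300 × 1.936 = 581 mg.

581 mg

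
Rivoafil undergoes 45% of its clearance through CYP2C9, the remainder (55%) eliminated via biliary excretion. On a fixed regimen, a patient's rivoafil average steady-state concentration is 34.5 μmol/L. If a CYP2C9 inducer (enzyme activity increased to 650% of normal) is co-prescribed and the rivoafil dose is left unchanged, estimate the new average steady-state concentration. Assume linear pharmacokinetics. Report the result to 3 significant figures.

9.93 μmol/L

The CYP2C9 pathway (45% of clearance) increases to 6.5× activity: 0.45 × 6.5 = 2.925.
The remaining 55% of clearance is unaffected.
New clearance relative to baseline: 2.925 + 0.55 = 3.475.
Average steady-state concentration ∝ 1/CL, so new value = 34.5 / 3.475 = 9.93 μmol/L.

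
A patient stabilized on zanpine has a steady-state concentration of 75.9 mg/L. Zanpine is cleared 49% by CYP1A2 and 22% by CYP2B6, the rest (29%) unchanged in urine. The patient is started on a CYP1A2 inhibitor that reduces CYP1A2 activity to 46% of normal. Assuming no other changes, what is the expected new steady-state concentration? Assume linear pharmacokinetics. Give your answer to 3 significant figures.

103 mg/L

The CYP1A2 pathway (49% of clearance) falls to 0.46× activity: 0.49 × 0.46 = 0.2254.
CYP2B6 (22%) and the residual 29% are unaffected.
CL_new/CL_old = 0.2254 + 0.22 + 0.29 = 0.7354.
New steady-state concentration = baseline ÷ relative clearance = 75.9 / 0.7354 = 103 mg/L.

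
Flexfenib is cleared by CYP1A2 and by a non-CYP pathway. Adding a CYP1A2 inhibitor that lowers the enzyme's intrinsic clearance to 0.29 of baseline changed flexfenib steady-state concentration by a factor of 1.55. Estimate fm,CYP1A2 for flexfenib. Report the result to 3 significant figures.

Write x for the fraction cleared via CYP1A2. The observed steady-state concentration change means clearance fell to 1/1.55 = 0.6452 of baseline.
Only the CYP1A2 route changed, so 0.6452 = x·0.29 + (1 − x), giving x = 0.500.

0.500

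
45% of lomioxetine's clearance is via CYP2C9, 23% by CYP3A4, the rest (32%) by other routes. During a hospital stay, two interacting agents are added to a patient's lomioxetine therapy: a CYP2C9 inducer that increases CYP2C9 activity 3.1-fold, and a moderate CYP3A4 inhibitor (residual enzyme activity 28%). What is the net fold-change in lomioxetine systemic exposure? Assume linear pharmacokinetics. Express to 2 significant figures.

CYP2C9: 0.45 × 3.1 = 1.395
CYP3A4: 0.23 × 0.28 = 0.0644
Other: 0.32 (unchanged)
Relative clearance = 1.395 + 0.0644 + 0.32 = 1.7794.
Systemic exposure ∝ 1/CL: fold-change = 1 / 1.7794 = 0.56.

0.56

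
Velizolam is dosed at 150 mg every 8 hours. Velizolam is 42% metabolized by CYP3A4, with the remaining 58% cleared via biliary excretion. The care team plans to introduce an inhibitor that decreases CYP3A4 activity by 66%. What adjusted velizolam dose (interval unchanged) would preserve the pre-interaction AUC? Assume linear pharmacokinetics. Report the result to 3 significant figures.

108 mg

The CYP3A4 pathway (42% of clearance) falls to 0.34× activity: 0.42 × 0.34 = 0.1428.
The remaining 58% of clearance is unaffected.
CL_new/CL_old = 0.1428 + 0.58 = 0.7228.
Exposure is unchanged when dose changes in proportion to clearance. New dose = 150 mg × 0.7228 = 108 mg.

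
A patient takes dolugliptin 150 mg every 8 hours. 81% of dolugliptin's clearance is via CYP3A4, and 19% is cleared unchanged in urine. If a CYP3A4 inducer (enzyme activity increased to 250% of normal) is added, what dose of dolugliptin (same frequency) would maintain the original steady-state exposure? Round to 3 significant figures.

332 mg

The CYP3A4 pathway (81% of clearance) increases to 2.5× activity: 0.81 × 2.5 = 2.025.
The remaining 19% of clearance is unaffected.
New clearance relative to baseline: 2.025 + 0.19 = 2.215.
Exposure is unchanged when dose changes in proportion to clearance. New dose = 150 mg × 2.215 = 332 mg.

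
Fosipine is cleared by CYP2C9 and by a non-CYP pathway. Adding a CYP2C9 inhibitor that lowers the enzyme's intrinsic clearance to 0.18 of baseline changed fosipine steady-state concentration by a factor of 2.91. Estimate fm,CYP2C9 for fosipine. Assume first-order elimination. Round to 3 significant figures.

Write x for the fraction cleared via CYP2C9. The observed steady-state concentration change means clearance fell to 1/2.91 = 0.3436 of baseline.
Only the CYP2C9 route changed, so 0.3436 = x·0.18 + (1 − x), giving x = 0.800.

0.800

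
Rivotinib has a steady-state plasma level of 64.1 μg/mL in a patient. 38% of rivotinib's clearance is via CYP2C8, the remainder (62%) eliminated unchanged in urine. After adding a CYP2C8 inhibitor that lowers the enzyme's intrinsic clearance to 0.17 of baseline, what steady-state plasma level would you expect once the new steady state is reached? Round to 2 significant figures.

94 μg/mL

The CYP2C8 pathway (38% of clearance) drops to 0.17× activity: 0.38 × 0.17 = 0.0646.
The remaining 62% of clearance is unaffected.
Relative clearance = 0.0646 + 0.62 = 0.6846.
With dosing unchanged, steady-state plasma level scales as 1/CL: 64.1 / 0.6846 = 94 μg/mL.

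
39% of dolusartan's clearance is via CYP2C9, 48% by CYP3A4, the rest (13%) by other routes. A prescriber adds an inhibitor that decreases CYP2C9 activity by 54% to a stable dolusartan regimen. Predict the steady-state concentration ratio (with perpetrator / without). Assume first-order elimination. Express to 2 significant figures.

1.3

The CYP2C9 pathway (39% of clearance) falls to 0.46× activity: 0.39 × 0.46 = 0.1794.
CYP3A4 (48%) and the residual 13% are unaffected.
Relative clearance = 0.1794 + 0.48 + 0.13 = 0.7894.
Since steady-state concentration ∝ 1/CL, the ratio is 1 / 0.7894 = 1.3.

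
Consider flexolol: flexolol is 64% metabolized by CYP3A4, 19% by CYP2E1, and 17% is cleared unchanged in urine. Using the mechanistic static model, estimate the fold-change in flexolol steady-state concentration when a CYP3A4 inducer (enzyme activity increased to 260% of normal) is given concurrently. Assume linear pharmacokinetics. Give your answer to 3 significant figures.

0.494

CYP3A4: 0.64 × 2.6 = 1.664
CYP2E1: 0.19 (unchanged)
Other: 0.17 (unchanged)
New clearance relative to baseline: 1.664 + 0.19 + 0.17 = 2.024.
Steady-state concentration is inversely proportional to clearance, so the fold-change is 1 / 2.024 = 0.494.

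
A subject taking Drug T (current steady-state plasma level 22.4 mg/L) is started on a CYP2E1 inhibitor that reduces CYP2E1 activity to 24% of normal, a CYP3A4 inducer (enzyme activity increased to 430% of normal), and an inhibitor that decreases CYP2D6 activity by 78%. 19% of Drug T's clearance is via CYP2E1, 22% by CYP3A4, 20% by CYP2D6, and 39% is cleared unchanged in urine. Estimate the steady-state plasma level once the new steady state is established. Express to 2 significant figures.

16 mg/L

The CYP2E1 pathway (19% of clearance) drops to 0.24× activity: 0.19 × 0.24 = 0.0456.
The CYP3A4 pathway (22% of clearance) rises to 4.3× activity: 0.22 × 4.3 = 0.946.
The CYP2D6 pathway (20% of clearance) drops to 0.22× activity: 0.2 × 0.22 = 0.044.
Non-CYP routes (39%) are unchanged.
Relative clearance = 0.0456 + 0.946 + 0.044 + 0.39 = 1.4256.
Steady-state plasma level ∝ 1/CL: new value = 22.4 / 1.4256 = 16 mg/L.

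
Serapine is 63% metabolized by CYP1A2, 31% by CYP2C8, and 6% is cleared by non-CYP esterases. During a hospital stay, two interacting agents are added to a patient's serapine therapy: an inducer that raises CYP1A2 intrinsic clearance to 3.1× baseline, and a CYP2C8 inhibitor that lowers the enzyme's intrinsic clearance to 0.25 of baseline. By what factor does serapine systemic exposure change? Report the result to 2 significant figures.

The CYP1A2 pathway (63% of clearance) is boosted to 3.1× activity: 0.63 × 3.1 = 1.953.
The CYP2C8 pathway (31% of clearance) is reduced to 0.25× activity: 0.31 × 0.25 = 0.0775.
The remaining 6% of clearance is unaffected.
CL_new/CL_old = 1.953 + 0.0775 + 0.06 = 2.0905.
Net systemic exposure ratio = 1 / 2.0905 = 0.48.

0.48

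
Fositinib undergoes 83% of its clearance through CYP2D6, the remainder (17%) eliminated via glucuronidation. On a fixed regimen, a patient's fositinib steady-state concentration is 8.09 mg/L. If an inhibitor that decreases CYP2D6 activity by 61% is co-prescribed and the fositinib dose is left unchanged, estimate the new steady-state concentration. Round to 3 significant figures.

CYP2D6: 0.83 × 0.39 = 0.3237
Other: 0.17 (unchanged)
New clearance relative to baseline: 0.3237 + 0.17 = 0.4937.
Steady-state concentration ∝ 1/CL, so new value = 8.09 / 0.4937 = 16.4 mg/L.

16.4 mg/L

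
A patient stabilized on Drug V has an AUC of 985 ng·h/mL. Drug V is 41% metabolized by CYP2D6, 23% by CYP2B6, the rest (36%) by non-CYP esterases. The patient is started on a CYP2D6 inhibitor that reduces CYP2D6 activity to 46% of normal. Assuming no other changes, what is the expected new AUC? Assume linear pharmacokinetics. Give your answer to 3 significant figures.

1.27 × 10³ ng·h/mL

The CYP2D6 pathway (41% of clearance) drops to 0.46× activity: 0.41 × 0.46 = 0.1886.
CYP2B6 (23%) and the residual 36% are unaffected.
CL_new/CL_old = 0.1886 + 0.23 + 0.36 = 0.7786.
With dosing unchanged, AUC scales as 1/CL: 985 / 0.7786 = 1.27 × 10³ ng·h/mL.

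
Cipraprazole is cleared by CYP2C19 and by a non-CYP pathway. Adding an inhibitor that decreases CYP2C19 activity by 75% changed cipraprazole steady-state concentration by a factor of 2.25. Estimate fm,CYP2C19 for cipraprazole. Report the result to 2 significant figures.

CL'/CL = 1 / 2.25 = 0.4444
0.25·fm + (1 − fm) = 0.4444
fm = (0.4444 − 1) / (0.25 − 1) = 0.74

0.74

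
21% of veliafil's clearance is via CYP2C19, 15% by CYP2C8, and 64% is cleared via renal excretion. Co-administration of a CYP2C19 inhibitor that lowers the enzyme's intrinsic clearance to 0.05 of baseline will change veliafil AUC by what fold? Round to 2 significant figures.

The CYP2C19 pathway (21% of clearance) falls to 0.05× activity: 0.21 × 0.05 = 0.0105.
CYP2C8 (15%) and the residual 64% are unaffected.
CL_new/CL_old = 0.0105 + 0.15 + 0.64 = 0.8005.
Since AUC ∝ 1/CL, the ratio is 1 / 0.8005 = 1.2.

1.2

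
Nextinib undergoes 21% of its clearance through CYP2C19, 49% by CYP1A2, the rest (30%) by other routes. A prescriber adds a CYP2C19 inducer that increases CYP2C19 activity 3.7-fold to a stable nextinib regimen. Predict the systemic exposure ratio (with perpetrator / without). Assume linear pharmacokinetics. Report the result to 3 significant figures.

The CYP2C19 pathway (21% of clearance) rises to 3.7× activity: 0.21 × 3.7 = 0.777.
CYP1A2 (49%) and the residual 30% are unaffected.
New clearance relative to baseline: 0.777 + 0.49 + 0.3 = 1.567.
Since systemic exposure ∝ 1/CL, the ratio is 1 / 1.567 = 0.638.

0.638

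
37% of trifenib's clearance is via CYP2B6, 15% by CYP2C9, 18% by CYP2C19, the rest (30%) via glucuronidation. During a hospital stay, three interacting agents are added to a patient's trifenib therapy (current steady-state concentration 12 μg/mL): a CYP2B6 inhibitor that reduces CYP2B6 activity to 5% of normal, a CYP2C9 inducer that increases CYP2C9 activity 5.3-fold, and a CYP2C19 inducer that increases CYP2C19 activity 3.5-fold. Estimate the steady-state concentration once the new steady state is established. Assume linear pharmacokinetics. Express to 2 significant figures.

The CYP2B6 pathway (37% of clearance) drops to 0.05× activity: 0.37 × 0.05 = 0.0185.
The CYP2C9 pathway (15% of clearance) increases to 5.3× activity: 0.15 × 5.3 = 0.795.
The CYP2C19 pathway (18% of clearance) is boosted to 3.5× activity: 0.18 × 3.5 = 0.63.
Non-CYP routes (30%) are unchanged.
New clearance relative to baseline: 0.0185 + 0.795 + 0.63 + 0.3 = 1.7435.
New steady-state concentration = 12 / 1.7435 = 6.9 μg/mL (concentration scales inversely with clearance).

6.9 μg/mL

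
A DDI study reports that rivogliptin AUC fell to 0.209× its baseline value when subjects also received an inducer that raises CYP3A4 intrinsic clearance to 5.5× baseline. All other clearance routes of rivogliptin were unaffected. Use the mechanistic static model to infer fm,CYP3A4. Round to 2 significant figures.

0.84

CL'/CL = 1 / 0.209 = 4.785
5.5·fm + (1 − fm) = 4.785
fm = (4.785 − 1) / (5.5 − 1) = 0.84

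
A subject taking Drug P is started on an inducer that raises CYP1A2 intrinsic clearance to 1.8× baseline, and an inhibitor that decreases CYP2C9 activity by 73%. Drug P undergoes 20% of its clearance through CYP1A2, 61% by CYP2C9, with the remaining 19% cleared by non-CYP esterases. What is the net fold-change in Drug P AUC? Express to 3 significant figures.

1.40

CYP1A2: 0.2 × 1.8 = 0.36
CYP2C9: 0.61 × 0.27 = 0.1647
Other: 0.19 (unchanged)
Relative clearance = 0.36 + 0.1647 + 0.19 = 0.7147.
AUC ∝ 1/CL: fold-change = 1 / 0.7147 = 1.40.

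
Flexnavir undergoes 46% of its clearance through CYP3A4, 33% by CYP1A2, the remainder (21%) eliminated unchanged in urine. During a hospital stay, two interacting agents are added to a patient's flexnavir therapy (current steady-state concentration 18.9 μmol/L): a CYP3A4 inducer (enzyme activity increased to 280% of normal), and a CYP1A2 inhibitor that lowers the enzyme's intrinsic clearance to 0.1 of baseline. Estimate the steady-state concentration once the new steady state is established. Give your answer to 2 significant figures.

12 μmol/L

The CYP3A4 pathway (46% of clearance) increases to 2.8× activity: 0.46 × 2.8 = 1.288.
The CYP1A2 pathway (33% of clearance) drops to 0.1× activity: 0.33 × 0.1 = 0.033.
The remaining 21% of clearance is unaffected.
CL_new/CL_old = 1.288 + 0.033 + 0.21 = 1.531.
Steady-state concentration ∝ 1/CL: new value = 18.9 / 1.531 = 12 μmol/L.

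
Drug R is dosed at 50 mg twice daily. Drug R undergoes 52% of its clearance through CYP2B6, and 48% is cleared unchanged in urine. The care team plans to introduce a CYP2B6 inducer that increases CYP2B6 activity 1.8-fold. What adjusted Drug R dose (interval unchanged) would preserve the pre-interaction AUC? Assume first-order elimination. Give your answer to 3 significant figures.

70.8 mg

The CYP2B6 pathway (52% of clearance) increases to 1.8× activity: 0.52 × 1.8 = 0.936.
The remaining 48% of clearance is unaffected.
New clearance relative to baseline: 0.936 + 0.48 = 1.416.
To maintain the same steady-state level, dose must scale with clearance: new dose = 50 × 1.416 = 70.8 mg.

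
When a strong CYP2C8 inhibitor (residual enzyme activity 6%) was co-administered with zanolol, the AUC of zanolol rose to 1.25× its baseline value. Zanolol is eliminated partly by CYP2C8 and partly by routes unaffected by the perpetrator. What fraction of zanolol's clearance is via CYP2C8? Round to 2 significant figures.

CL'/CL = 1 / 1.25 = 0.8
0.06·fm + (1 − fm) = 0.8
fm = (0.8 − 1) / (0.06 − 1) = 0.21

0.21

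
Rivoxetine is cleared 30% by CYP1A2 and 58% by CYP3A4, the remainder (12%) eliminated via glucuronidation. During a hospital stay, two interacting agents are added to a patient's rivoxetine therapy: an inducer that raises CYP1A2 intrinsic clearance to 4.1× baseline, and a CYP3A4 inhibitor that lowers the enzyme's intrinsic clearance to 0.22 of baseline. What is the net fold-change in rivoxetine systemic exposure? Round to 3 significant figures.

The CYP1A2 pathway (30% of clearance) rises to 4.1× activity: 0.3 × 4.1 = 1.23.
The CYP3A4 pathway (58% of clearance) falls to 0.22× activity: 0.58 × 0.22 = 0.1276.
The remaining 12% of clearance is unaffected.
Relative clearance = 1.23 + 0.1276 + 0.12 = 1.4776.
Because systemic exposure varies inversely with clearance, the combined effect is 1 / 1.4776 = 0.677.

0.677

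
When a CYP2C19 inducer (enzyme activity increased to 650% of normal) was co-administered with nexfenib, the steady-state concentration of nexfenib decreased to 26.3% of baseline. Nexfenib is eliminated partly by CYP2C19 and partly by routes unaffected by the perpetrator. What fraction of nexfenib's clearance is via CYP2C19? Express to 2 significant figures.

0.51

Write x for the fraction cleared via CYP2C19. The observed steady-state concentration change means clearance rose to 1/0.263 = 3.802 of baseline.
Only the CYP2C19 route changed, so 3.802 = x·6.5 + (1 − x), giving x = 0.51.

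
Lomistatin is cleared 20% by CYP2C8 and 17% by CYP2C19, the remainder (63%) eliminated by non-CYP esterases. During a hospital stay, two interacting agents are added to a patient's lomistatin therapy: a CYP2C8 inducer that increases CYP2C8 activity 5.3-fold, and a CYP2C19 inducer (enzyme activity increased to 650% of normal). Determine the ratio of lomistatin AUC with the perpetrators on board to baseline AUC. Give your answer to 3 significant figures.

0.358

The CYP2C8 pathway (20% of clearance) increases to 5.3× activity: 0.2 × 5.3 = 1.06.
The CYP2C19 pathway (17% of clearance) rises to 6.5× activity: 0.17 × 6.5 = 1.105.
The remaining 63% of clearance is unaffected.
New clearance relative to baseline: 1.06 + 1.105 + 0.63 = 2.795.
AUC ∝ 1/CL: fold-change = 1 / 2.795 = 0.358.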